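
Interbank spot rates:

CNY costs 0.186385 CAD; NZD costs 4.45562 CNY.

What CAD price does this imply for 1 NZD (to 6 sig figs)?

NZD/CAD = 0.830461

1 NZD × 4.45562 = 4.45562 CNY
4.45562 CNY × 0.186385 = 0.830461 CAD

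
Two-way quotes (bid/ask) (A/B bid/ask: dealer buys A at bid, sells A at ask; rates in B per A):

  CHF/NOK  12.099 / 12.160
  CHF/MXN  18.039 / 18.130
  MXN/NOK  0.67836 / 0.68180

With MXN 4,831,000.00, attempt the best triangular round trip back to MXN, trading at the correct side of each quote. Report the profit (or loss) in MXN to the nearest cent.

Net profit: MXN 30,565.63

Best loop MXN → NOK → CHF → MXN:
MXN 4,831,000.00 × 0.67836 (sell MXN at bid) = NOK 3,277,157.16
NOK 3,277,157.16 ÷ 12.160 (buy CHF at ask) = CHF 269,503.06
CHF 269,503.06 × 18.039 (sell CHF at bid) = MXN 4,861,565.63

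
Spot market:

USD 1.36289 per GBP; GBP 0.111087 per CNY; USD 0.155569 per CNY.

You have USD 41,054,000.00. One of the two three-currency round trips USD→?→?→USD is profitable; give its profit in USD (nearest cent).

Profitable loop is USD → GBP → CNY → USD:
USD 41,054,000.00 ÷ 1.36289 = GBP 30,122,753.85
GBP 30,122,753.85 ÷ 0.111087 = CNY 271,163,627.19
CNY 271,163,627.19 × 0.155569 = USD 42,184,654.32
Profit = USD 42,184,654.32 − USD 41,054,000.00

Profit: USD 1,130,654.32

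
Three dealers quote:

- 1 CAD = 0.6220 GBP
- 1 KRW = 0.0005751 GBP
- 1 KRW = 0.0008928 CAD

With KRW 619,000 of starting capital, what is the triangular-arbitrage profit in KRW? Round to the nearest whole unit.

Profitable loop is KRW → GBP → CAD → KRW:
KRW 619,000 × 0.0005751 = GBP 355.99
GBP 355.99 ÷ 0.6220 = CAD 572.33
CAD 572.33 ÷ 0.0008928 = KRW 641,046
Profit = KRW 641,046 − KRW 619,000

Profit: KRW 22,046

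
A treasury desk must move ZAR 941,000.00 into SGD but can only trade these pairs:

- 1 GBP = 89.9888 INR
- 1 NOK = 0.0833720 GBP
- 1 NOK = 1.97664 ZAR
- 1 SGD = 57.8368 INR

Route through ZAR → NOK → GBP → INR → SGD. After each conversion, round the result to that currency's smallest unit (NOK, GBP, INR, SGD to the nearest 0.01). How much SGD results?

ZAR 941,000.00 ÷ 1.97664 = NOK 476,060.39
NOK 476,060.39 × 0.0833720 = GBP 39,690.11
GBP 39,690.11 × 89.9888 = INR 3,571,665.37
INR 3,571,665.37 ÷ 57.8368 = SGD 61,754.20

SGD 61,754.20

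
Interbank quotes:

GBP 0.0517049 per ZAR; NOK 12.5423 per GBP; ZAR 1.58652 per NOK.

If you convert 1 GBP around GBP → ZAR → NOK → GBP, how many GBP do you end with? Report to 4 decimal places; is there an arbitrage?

Around GBP → ZAR → NOK → GBP: 1 ÷ 0.0517049 ÷ 1.58652 ÷ 12.5423 = 0.971954
Product < 1; profitable direction is GBP → NOK → ZAR → GBP.

0.9720 (arbitrage exists)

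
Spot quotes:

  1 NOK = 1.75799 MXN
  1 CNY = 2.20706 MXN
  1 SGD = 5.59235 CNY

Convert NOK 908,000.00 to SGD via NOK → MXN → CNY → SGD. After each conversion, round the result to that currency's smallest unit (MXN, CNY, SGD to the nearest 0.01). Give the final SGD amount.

NOK 908,000.00 × 1.75799 = MXN 1,596,254.92
MXN 1,596,254.92 ÷ 2.20706 = CNY 723,249.44
CNY 723,249.44 ÷ 5.59235 = SGD 129,328.36

SGD 129,328.36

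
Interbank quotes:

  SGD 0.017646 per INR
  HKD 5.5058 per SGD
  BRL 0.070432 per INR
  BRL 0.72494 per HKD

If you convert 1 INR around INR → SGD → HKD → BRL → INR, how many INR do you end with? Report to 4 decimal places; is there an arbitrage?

1.0000 (no arbitrage)

Around INR → SGD → HKD → BRL → INR: 1 × 0.017646 × 5.5058 × 0.72494 ÷ 0.070432 = 0.999997
Product ≈ 1 (deviation 0.000%, within rounding noise).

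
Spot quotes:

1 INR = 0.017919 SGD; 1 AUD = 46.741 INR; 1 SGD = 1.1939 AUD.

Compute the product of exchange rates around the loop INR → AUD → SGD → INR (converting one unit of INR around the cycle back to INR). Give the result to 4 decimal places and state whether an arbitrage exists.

Around INR → AUD → SGD → INR: 1 ÷ 46.741 ÷ 1.1939 ÷ 0.017919 = 1.000047
Product ≈ 1 (deviation 0.005%, within rounding noise).

1.0000 (no arbitrage)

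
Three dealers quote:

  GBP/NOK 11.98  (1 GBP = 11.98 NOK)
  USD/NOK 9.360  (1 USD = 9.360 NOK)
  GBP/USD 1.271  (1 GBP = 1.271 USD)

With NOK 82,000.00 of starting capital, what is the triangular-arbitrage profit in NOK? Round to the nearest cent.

Profit: NOK 575.13

Profitable loop is NOK → USD → GBP → NOK:
NOK 82,000.00 ÷ 9.360 = USD 8,760.68
USD 8,760.68 ÷ 1.271 = GBP 6,892.75
GBP 6,892.75 × 11.98 = NOK 82,575.13
Profit = NOK 82,575.13 − NOK 82,000.00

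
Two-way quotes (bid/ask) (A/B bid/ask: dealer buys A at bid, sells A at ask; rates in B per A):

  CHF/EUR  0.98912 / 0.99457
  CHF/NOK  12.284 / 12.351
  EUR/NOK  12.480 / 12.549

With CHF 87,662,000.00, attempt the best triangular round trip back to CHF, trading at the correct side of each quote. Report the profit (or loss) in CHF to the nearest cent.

Best loop CHF → EUR → NOK → CHF:
CHF 87,662,000.00 × 0.98912 (sell CHF at bid) = EUR 86,708,237.44
EUR 86,708,237.44 × 12.480 (sell EUR at bid) = NOK 1,082,118,803.25
NOK 1,082,118,803.25 ÷ 12.351 (buy CHF at ask) = CHF 87,613,861.49

Net result: CHF -48,138.51 (no profitable arbitrage after spreads)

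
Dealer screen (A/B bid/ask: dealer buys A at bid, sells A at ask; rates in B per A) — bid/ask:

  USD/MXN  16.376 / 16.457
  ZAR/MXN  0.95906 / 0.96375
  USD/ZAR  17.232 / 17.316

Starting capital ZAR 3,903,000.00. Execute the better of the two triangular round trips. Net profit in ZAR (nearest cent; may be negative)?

Best loop ZAR → MXN → USD → ZAR:
ZAR 3,903,000.00 × 0.95906 (sell ZAR at bid) = MXN 3,743,211.18
MXN 3,743,211.18 ÷ 16.457 (buy USD at ask) = USD 227,454.04
USD 227,454.04 × 17.232 (sell USD at bid) = ZAR 3,919,488.06

Net profit: ZAR 16,488.06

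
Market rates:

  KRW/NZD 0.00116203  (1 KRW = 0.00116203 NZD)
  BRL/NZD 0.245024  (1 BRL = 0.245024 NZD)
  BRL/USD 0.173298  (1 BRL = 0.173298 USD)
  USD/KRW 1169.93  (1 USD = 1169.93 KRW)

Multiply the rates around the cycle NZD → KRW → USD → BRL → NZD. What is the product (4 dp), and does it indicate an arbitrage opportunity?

1.0400 (arbitrage exists)

Around NZD → KRW → USD → BRL → NZD: 1 ÷ 0.00116203 ÷ 1169.93 ÷ 0.173298 × 0.245024 = 1.040011
Product > 1; profitable direction is NZD → KRW → USD → BRL → NZD.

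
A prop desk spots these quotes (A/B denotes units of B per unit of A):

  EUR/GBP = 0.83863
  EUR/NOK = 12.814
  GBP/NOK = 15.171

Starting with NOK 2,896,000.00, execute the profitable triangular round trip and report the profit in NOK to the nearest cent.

Profit: NOK 20,746.43

Profitable loop is NOK → GBP → EUR → NOK:
NOK 2,896,000.00 ÷ 15.171 = GBP 190,890.51
GBP 190,890.51 ÷ 0.83863 = EUR 227,621.85
EUR 227,621.85 × 12.814 = NOK 2,916,746.43
Profit = NOK 2,916,746.43 − NOK 2,896,000.00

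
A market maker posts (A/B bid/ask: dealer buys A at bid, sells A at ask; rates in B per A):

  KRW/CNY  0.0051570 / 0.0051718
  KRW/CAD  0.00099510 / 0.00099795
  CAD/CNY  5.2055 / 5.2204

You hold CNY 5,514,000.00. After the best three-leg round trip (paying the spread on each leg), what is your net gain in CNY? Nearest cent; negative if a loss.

Net profit: CNY 8,735.16

Best loop CNY → KRW → CAD → CNY:
CNY 5,514,000.00 ÷ 0.0051718 (buy KRW at ask) = KRW 1,066,166,518
KRW 1,066,166,518 × 0.00099510 (sell KRW at bid) = CAD 1,060,942.30
CAD 1,060,942.30 × 5.2055 (sell CAD at bid) = CNY 5,522,735.16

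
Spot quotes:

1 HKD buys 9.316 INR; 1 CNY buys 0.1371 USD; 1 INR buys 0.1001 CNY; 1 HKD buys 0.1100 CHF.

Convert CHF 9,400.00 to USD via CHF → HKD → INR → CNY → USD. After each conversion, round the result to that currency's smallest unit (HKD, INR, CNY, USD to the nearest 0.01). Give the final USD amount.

USD 10,925.37

CHF 9,400.00 ÷ 0.1100 = HKD 85,454.55
HKD 85,454.55 × 9.316 = INR 796,094.59
INR 796,094.59 × 0.1001 = CNY 79,689.07
CNY 79,689.07 × 0.1371 = USD 10,925.37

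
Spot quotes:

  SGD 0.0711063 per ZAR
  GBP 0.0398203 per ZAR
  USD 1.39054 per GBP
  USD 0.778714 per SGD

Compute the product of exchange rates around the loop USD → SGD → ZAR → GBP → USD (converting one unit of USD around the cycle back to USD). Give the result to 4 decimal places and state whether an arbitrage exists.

Around USD → SGD → ZAR → GBP → USD: 1 ÷ 0.778714 ÷ 0.0711063 × 0.0398203 × 1.39054 = 1.000004
Product ≈ 1 (deviation 0.000%, within rounding noise).

1.0000 (no arbitrage)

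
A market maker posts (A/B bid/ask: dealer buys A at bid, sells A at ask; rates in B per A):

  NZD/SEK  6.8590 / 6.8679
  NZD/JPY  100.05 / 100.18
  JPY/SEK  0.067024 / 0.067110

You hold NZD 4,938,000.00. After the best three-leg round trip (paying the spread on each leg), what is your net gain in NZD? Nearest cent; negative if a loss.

Best loop NZD → SEK → JPY → NZD:
NZD 4,938,000.00 × 6.8590 (sell NZD at bid) = SEK 33,869,742.00
SEK 33,869,742.00 ÷ 0.067110 (buy JPY at ask) = JPY 504,689,942
JPY 504,689,942 ÷ 100.18 (buy NZD at ask) = NZD 5,037,831.32

Net profit: NZD 99,831.32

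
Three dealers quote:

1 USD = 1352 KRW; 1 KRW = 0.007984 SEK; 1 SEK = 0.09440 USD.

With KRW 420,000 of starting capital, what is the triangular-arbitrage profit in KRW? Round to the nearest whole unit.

Profitable loop is KRW → SEK → USD → KRW:
KRW 420,000 × 0.007984 = SEK 3,353.28
SEK 3,353.28 × 0.09440 = USD 316.55
USD 316.55 × 1352 = KRW 427,975
Profit = KRW 427,975 − KRW 420,000

Profit: KRW 7,975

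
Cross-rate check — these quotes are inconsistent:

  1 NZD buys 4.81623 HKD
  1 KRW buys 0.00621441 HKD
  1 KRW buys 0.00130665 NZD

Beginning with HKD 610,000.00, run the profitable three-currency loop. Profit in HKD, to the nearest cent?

Profit: HKD 7,726.77

Profitable loop is HKD → KRW → NZD → HKD:
HKD 610,000.00 ÷ 0.00621441 = KRW 98,158,956
KRW 98,158,956 × 0.00130665 = NZD 128,259.40
NZD 128,259.40 × 4.81623 = HKD 617,726.77
Profit = HKD 617,726.77 − HKD 610,000.00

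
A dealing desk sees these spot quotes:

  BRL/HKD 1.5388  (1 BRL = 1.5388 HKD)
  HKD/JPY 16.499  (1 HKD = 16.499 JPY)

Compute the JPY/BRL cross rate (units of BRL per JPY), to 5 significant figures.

1 JPY ÷ 16.499 = 0.0606097 HKD
0.0606097 HKD ÷ 1.5388 = 0.0393877 BRL

JPY/BRL = 0.039388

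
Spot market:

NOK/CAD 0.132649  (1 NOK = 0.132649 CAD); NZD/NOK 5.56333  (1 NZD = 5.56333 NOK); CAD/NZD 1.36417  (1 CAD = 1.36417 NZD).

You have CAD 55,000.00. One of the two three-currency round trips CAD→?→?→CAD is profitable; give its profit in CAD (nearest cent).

Profitable loop is CAD → NZD → NOK → CAD:
CAD 55,000.00 × 1.36417 = NZD 75,029.35
NZD 75,029.35 × 5.56333 = NOK 417,413.03
NOK 417,413.03 × 0.132649 = CAD 55,369.42
Profit = CAD 55,369.42 − CAD 55,000.00

Profit: CAD 369.42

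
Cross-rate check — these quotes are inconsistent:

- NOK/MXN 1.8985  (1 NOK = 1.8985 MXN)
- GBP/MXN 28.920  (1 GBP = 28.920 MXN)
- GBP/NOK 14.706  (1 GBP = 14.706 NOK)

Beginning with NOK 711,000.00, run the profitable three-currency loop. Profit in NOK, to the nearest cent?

Profitable loop is NOK → GBP → MXN → NOK:
NOK 711,000.00 ÷ 14.706 = GBP 48,347.61
GBP 48,347.61 × 28.920 = MXN 1,398,212.97
MXN 1,398,212.97 ÷ 1.8985 = NOK 736,483.00
Profit = NOK 736,483.00 − NOK 711,000.00

Profit: NOK 25,483.00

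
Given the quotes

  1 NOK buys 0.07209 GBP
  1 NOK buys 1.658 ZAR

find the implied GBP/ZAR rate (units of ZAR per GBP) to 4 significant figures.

1 GBP ÷ 0.07209 = 13.8715 NOK
13.8715 NOK × 1.658 = 22.999 ZAR

GBP/ZAR = 23.00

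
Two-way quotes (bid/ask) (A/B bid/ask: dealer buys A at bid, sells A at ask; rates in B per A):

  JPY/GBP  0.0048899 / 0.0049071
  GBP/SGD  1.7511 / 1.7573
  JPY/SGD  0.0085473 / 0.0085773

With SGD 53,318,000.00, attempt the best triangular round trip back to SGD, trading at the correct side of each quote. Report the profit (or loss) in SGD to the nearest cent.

Best loop SGD → JPY → GBP → SGD:
SGD 53,318,000.00 ÷ 0.0085773 (buy JPY at ask) = JPY 6,216,175,253
JPY 6,216,175,253 × 0.0048899 (sell JPY at bid) = GBP 30,396,475.37
GBP 30,396,475.37 × 1.7511 (sell GBP at bid) = SGD 53,227,268.02

Net result: SGD -90,731.98 (no profitable arbitrage after spreads)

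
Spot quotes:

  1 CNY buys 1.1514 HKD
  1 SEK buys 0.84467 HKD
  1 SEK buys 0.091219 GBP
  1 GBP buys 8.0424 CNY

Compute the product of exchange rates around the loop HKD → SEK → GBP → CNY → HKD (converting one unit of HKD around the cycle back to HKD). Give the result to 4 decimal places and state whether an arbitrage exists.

Around HKD → SEK → GBP → CNY → HKD: 1 ÷ 0.84467 × 0.091219 × 8.0424 × 1.1514 = 1.000023
Product ≈ 1 (deviation 0.002%, within rounding noise).

1.0000 (no arbitrage)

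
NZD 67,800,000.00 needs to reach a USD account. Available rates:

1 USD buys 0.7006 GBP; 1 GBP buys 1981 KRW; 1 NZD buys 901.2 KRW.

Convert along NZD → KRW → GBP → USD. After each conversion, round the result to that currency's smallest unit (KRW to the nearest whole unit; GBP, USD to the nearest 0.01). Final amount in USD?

NZD 67,800,000.00 × 901.2 = KRW 61,101,360,000
KRW 61,101,360,000 ÷ 1981 = GBP 30,843,695.10
GBP 30,843,695.10 ÷ 0.7006 = USD 44,024,686.13

USD 44,024,686.13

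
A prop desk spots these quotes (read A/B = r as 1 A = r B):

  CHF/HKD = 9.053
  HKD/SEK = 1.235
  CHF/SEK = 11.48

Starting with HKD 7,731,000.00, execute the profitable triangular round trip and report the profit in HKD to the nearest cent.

Profitable loop is HKD → CHF → SEK → HKD:
HKD 7,731,000.00 ÷ 9.053 = CHF 853,971.06
CHF 853,971.06 × 11.48 = SEK 9,803,587.76
SEK 9,803,587.76 ÷ 1.235 = HKD 7,938,127.74
Profit = HKD 7,938,127.74 − HKD 7,731,000.00

Profit: HKD 207,127.74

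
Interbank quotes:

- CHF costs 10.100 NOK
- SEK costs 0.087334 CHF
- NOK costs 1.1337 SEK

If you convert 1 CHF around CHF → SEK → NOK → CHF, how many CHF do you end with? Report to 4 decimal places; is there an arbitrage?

1.0000 (no arbitrage)

Around CHF → SEK → NOK → CHF: 1 ÷ 0.087334 ÷ 1.1337 ÷ 10.100 = 0.999993
Product ≈ 1 (deviation 0.001%, within rounding noise).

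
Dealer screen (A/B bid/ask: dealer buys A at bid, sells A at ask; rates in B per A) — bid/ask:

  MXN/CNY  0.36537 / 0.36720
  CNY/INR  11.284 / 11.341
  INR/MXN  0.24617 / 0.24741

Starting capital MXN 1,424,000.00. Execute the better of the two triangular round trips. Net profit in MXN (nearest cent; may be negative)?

Net profit: MXN 21,243.68

Best loop MXN → CNY → INR → MXN:
MXN 1,424,000.00 × 0.36537 (sell MXN at bid) = CNY 520,286.88
CNY 520,286.88 × 11.284 (sell CNY at bid) = INR 5,870,917.15
INR 5,870,917.15 × 0.24617 (sell INR at bid) = MXN 1,445,243.68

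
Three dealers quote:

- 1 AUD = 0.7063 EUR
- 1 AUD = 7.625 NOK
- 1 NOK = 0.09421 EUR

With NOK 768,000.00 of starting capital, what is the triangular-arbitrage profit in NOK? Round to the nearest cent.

Profitable loop is NOK → EUR → AUD → NOK:
NOK 768,000.00 × 0.09421 = EUR 72,353.28
EUR 72,353.28 ÷ 0.7063 = AUD 102,439.87
AUD 102,439.87 × 7.625 = NOK 781,104.01
Profit = NOK 781,104.01 − NOK 768,000.00

Profit: NOK 13,104.01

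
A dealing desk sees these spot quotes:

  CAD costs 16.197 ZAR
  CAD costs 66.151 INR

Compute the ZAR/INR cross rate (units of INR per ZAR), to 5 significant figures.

1 ZAR ÷ 16.197 = 0.0617398 CAD
0.0617398 CAD × 66.151 = 4.08415 INR

ZAR/INR = 4.0842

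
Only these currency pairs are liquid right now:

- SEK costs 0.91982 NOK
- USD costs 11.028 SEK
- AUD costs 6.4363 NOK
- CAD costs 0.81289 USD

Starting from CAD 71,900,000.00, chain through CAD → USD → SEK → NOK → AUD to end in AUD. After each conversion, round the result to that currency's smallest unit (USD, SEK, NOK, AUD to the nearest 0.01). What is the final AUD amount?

AUD 92,113,651.48

CAD 71,900,000.00 × 0.81289 = USD 58,446,791.00
USD 58,446,791.00 × 11.028 = SEK 644,551,211.15
SEK 644,551,211.15 × 0.91982 = NOK 592,871,095.04
NOK 592,871,095.04 ÷ 6.4363 = AUD 92,113,651.48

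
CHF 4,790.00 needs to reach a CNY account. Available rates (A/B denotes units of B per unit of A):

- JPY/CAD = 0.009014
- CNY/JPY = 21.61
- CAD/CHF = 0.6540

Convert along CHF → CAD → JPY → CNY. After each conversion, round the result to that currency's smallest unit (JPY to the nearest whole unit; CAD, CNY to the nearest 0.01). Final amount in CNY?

CHF 4,790.00 ÷ 0.6540 = CAD 7,324.16
CAD 7,324.16 ÷ 0.009014 = JPY 812,532
JPY 812,532 ÷ 21.61 = CNY 37,599.81

CNY 37,599.81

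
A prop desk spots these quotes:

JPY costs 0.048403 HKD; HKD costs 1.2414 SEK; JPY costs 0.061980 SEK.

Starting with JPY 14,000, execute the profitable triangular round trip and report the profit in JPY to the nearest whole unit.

Profit: JPY 441

Profitable loop is JPY → SEK → HKD → JPY:
JPY 14,000 × 0.061980 = SEK 867.72
SEK 867.72 ÷ 1.2414 = HKD 698.99
HKD 698.99 ÷ 0.048403 = JPY 14,441
Profit = JPY 14,441 − JPY 14,000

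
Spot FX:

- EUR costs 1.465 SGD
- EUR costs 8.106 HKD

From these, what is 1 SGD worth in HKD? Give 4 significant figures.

1 SGD ÷ 1.465 = 0.682594 EUR
0.682594 EUR × 8.106 = 5.53311 HKD

SGD/HKD = 5.533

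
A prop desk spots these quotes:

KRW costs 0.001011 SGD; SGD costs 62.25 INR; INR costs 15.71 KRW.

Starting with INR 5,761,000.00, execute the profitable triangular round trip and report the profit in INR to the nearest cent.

Profitable loop is INR → SGD → KRW → INR:
INR 5,761,000.00 ÷ 62.25 = SGD 92,546.18
SGD 92,546.18 ÷ 0.001011 = KRW 91,539,253
KRW 91,539,253 ÷ 15.71 = INR 5,826,814.32
Profit = INR 5,826,814.32 − INR 5,761,000.00

Profit: INR 65,814.32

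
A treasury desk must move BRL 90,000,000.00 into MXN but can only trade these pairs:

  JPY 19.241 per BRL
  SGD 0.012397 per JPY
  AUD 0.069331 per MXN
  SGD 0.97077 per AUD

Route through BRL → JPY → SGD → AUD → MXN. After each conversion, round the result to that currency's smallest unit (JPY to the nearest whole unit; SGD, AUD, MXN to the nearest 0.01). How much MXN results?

MXN 318,964,932.86

BRL 90,000,000.00 × 19.241 = JPY 1,731,690,000
JPY 1,731,690,000 × 0.012397 = SGD 21,467,760.93
SGD 21,467,760.93 ÷ 0.97077 = AUD 22,114,157.76
AUD 22,114,157.76 ÷ 0.069331 = MXN 318,964,932.86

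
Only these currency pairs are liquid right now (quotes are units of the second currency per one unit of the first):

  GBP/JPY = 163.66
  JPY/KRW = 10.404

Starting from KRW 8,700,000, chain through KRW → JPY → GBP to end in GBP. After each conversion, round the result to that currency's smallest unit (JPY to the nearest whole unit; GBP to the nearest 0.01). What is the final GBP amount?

KRW 8,700,000 ÷ 10.404 = JPY 836,217
JPY 836,217 ÷ 163.66 = GBP 5,109.48

GBP 5,109.48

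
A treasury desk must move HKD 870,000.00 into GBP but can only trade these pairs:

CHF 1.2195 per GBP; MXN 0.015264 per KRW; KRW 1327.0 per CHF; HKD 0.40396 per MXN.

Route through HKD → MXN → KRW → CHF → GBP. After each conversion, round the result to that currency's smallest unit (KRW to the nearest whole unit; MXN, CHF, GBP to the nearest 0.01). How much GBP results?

GBP 87,188.62

HKD 870,000.00 ÷ 0.40396 = MXN 2,153,678.58
MXN 2,153,678.58 ÷ 0.015264 = KRW 141,095,295
KRW 141,095,295 ÷ 1327.0 = CHF 106,326.52
CHF 106,326.52 ÷ 1.2195 = GBP 87,188.62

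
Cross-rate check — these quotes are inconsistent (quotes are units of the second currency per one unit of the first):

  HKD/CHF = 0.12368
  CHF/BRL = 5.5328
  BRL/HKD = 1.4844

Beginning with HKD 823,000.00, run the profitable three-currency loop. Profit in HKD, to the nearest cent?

Profitable loop is HKD → CHF → BRL → HKD:
HKD 823,000.00 × 0.12368 = CHF 101,788.64
CHF 101,788.64 × 5.5328 = BRL 563,176.19
BRL 563,176.19 × 1.4844 = HKD 835,978.73
Profit = HKD 835,978.73 − HKD 823,000.00

Profit: HKD 12,978.73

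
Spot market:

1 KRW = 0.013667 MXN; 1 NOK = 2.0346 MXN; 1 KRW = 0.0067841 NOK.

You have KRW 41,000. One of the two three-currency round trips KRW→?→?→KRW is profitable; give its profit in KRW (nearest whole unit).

Profitable loop is KRW → NOK → MXN → KRW:
KRW 41,000 × 0.0067841 = NOK 278.15
NOK 278.15 × 2.0346 = MXN 565.92
MXN 565.92 ÷ 0.013667 = KRW 41,408
Profit = KRW 41,408 − KRW 41,000

Profit: KRW 408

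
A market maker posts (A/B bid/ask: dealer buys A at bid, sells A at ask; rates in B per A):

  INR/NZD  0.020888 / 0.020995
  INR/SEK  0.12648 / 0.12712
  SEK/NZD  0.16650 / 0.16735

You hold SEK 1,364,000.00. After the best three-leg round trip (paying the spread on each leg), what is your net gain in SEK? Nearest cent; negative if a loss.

Net profit: SEK 4,152.74

Best loop SEK → NZD → INR → SEK:
SEK 1,364,000.00 × 0.16650 (sell SEK at bid) = NZD 227,106.00
NZD 227,106.00 ÷ 0.020995 (buy INR at ask) = INR 10,817,146.94
INR 10,817,146.94 × 0.12648 (sell INR at bid) = SEK 1,368,152.74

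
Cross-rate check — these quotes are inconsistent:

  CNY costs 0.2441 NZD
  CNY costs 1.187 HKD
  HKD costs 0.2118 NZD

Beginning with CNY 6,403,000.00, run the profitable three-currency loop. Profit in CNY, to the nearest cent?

Profit: CNY 191,659.81

Profitable loop is CNY → HKD → NZD → CNY:
CNY 6,403,000.00 × 1.187 = HKD 7,600,361.00
HKD 7,600,361.00 × 0.2118 = NZD 1,609,756.46
NZD 1,609,756.46 ÷ 0.2441 = CNY 6,594,659.81
Profit = CNY 6,594,659.81 − CNY 6,403,000.00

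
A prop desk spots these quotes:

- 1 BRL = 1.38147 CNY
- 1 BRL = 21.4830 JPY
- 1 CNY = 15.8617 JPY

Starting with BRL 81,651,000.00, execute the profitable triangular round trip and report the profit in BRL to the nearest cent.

Profitable loop is BRL → CNY → JPY → BRL:
BRL 81,651,000.00 × 1.38147 = CNY 112,798,406.97
CNY 112,798,406.97 × 15.8617 = JPY 1,789,174,492
JPY 1,789,174,492 ÷ 21.4830 = BRL 83,283,270.11
Profit = BRL 83,283,270.11 − BRL 81,651,000.00

Profit: BRL 1,632,270.11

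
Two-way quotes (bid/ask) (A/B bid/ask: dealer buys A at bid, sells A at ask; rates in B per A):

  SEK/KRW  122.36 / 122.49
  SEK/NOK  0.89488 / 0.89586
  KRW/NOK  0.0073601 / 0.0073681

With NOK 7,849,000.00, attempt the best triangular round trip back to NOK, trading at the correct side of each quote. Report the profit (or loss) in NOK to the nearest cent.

Net profit: NOK 41,369.96

Best loop NOK → SEK → KRW → NOK:
NOK 7,849,000.00 ÷ 0.89586 (buy SEK at ask) = SEK 8,761,413.61
SEK 8,761,413.61 × 122.36 (sell SEK at bid) = KRW 1,072,046,570
KRW 1,072,046,570 × 0.0073601 (sell KRW at bid) = NOK 7,890,369.96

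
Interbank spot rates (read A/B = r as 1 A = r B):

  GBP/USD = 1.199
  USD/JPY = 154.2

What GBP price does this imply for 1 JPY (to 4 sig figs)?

1 JPY ÷ 154.2 = 0.00648508 USD
0.00648508 USD ÷ 1.199 = 0.00540874 GBP

JPY/GBP = 0.005409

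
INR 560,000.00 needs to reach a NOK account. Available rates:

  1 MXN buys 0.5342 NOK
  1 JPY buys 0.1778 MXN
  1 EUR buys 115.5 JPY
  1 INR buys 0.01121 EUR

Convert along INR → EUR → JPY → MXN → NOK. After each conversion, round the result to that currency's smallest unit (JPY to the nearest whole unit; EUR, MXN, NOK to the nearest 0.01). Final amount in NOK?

NOK 68,867.03

INR 560,000.00 × 0.01121 = EUR 6,277.60
EUR 6,277.60 × 115.5 = JPY 725,063
JPY 725,063 × 0.1778 = MXN 128,916.20
MXN 128,916.20 × 0.5342 = NOK 68,867.03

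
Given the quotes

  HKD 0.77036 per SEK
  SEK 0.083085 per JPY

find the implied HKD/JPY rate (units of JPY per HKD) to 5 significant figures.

HKD/JPY = 15.624

1 HKD ÷ 0.77036 = 1.29809 SEK
1.29809 SEK ÷ 0.083085 = 15.6237 JPY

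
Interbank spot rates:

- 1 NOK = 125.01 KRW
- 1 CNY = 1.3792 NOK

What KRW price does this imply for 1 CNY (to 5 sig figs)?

CNY/KRW = 172.41

1 CNY × 1.3792 = 1.3792 NOK
1.3792 NOK × 125.01 = 172.414 KRW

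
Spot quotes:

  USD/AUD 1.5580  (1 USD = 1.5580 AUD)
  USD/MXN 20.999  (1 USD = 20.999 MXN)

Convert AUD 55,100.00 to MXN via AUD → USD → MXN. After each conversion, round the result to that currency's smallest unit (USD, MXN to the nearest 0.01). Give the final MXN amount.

AUD 55,100.00 ÷ 1.5580 = USD 35,365.85
USD 35,365.85 × 20.999 = MXN 742,647.48

MXN 742,647.48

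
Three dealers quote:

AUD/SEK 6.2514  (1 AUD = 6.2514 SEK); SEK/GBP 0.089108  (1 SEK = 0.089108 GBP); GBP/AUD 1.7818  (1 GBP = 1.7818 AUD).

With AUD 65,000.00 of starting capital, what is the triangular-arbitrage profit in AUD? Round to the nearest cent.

Profitable loop is AUD → GBP → SEK → AUD:
AUD 65,000.00 ÷ 1.7818 = GBP 36,479.96
GBP 36,479.96 ÷ 0.089108 = SEK 409,390.45
SEK 409,390.45 ÷ 6.2514 = AUD 65,487.80
Profit = AUD 65,487.80 − AUD 65,000.00

Profit: AUD 487.80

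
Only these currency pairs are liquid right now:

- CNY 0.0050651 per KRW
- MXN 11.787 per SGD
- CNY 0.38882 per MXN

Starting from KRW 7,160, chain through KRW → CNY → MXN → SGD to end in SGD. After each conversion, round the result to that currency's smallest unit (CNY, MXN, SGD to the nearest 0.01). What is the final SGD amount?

KRW 7,160 × 0.0050651 = CNY 36.27
CNY 36.27 ÷ 0.38882 = MXN 93.28
MXN 93.28 ÷ 11.787 = SGD 7.91

SGD 7.91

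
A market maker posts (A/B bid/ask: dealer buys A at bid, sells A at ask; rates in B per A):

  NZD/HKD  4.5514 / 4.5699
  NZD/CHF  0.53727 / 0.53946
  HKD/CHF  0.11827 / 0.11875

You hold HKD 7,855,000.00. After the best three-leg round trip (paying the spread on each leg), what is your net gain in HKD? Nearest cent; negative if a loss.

Best loop HKD → CHF → NZD → HKD:
HKD 7,855,000.00 × 0.11827 (sell HKD at bid) = CHF 929,010.85
CHF 929,010.85 ÷ 0.53946 (buy NZD at ask) = NZD 1,722,112.58
NZD 1,722,112.58 × 4.5514 (sell NZD at bid) = HKD 7,838,023.18

Net result: HKD -16,976.82 (no profitable arbitrage after spreads)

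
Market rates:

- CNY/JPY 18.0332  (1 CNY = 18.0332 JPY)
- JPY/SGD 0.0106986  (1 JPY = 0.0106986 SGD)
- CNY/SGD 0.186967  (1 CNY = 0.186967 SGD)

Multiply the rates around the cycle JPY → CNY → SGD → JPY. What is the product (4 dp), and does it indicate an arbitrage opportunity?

0.9691 (arbitrage exists)

Around JPY → CNY → SGD → JPY: 1 ÷ 18.0332 × 0.186967 ÷ 0.0106986 = 0.969092
Product < 1; profitable direction is JPY → SGD → CNY → JPY.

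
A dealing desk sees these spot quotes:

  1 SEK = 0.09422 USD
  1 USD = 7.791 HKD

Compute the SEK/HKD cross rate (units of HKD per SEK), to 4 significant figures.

1 SEK × 0.09422 = 0.09422 USD
0.09422 USD × 7.791 = 0.734068 HKD

SEK/HKD = 0.7341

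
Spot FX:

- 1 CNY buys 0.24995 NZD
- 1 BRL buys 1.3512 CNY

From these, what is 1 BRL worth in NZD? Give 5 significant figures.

1 BRL × 1.3512 = 1.3512 CNY
1.3512 CNY × 0.24995 = 0.337732 NZD

BRL/NZD = 0.33773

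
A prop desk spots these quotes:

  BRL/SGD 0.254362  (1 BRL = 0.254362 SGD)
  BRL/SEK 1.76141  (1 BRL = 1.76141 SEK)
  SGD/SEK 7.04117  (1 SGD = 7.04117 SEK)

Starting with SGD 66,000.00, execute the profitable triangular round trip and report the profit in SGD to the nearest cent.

Profitable loop is SGD → SEK → BRL → SGD:
SGD 66,000.00 × 7.04117 = SEK 464,717.22
SEK 464,717.22 ÷ 1.76141 = BRL 263,832.51
BRL 263,832.51 × 0.254362 = SGD 67,108.96
Profit = SGD 67,108.96 − SGD 66,000.00

Profit: SGD 1,108.96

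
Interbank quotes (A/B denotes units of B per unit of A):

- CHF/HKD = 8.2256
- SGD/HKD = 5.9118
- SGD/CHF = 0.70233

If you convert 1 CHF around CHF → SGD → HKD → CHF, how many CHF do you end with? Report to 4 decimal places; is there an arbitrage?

Around CHF → SGD → HKD → CHF: 1 ÷ 0.70233 × 5.9118 ÷ 8.2256 = 1.023319
Product > 1; profitable direction is CHF → SGD → HKD → CHF.

1.0233 (arbitrage exists)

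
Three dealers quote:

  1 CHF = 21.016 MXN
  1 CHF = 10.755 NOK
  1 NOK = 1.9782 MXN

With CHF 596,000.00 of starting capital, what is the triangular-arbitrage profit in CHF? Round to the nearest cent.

Profitable loop is CHF → NOK → MXN → CHF:
CHF 596,000.00 × 10.755 = NOK 6,409,980.00
NOK 6,409,980.00 × 1.9782 = MXN 12,680,222.44
MXN 12,680,222.44 ÷ 21.016 = CHF 603,360.41
Profit = CHF 603,360.41 − CHF 596,000.00

Profit: CHF 7,360.41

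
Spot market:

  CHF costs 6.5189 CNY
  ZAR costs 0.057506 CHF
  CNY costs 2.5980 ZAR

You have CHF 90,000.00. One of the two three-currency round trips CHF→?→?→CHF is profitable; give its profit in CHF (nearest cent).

Profit: CHF 2,409.34

Profitable loop is CHF → ZAR → CNY → CHF:
CHF 90,000.00 ÷ 0.057506 = ZAR 1,565,054.08
ZAR 1,565,054.08 ÷ 2.5980 = CNY 602,407.27
CNY 602,407.27 ÷ 6.5189 = CHF 92,409.34
Profit = CHF 92,409.34 − CHF 90,000.00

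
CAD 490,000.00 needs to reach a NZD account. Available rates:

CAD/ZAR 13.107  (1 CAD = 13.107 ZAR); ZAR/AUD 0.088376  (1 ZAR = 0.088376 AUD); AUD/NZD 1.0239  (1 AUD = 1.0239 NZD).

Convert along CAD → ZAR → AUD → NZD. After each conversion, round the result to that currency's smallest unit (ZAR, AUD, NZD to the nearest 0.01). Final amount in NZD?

NZD 581,154.04

CAD 490,000.00 × 13.107 = ZAR 6,422,430.00
ZAR 6,422,430.00 × 0.088376 = AUD 567,588.67
AUD 567,588.67 × 1.0239 = NZD 581,154.04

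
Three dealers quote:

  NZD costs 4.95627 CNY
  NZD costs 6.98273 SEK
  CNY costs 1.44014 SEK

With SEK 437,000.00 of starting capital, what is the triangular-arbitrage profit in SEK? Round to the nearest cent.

Profitable loop is SEK → NZD → CNY → SEK:
SEK 437,000.00 ÷ 6.98273 = NZD 62,582.97
NZD 62,582.97 × 4.95627 = CNY 310,178.11
CNY 310,178.11 × 1.44014 = SEK 446,699.90
Profit = SEK 446,699.90 − SEK 437,000.00

Profit: SEK 9,699.90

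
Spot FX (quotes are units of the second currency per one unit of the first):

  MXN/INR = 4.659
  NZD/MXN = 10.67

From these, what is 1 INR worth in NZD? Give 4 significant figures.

1 INR ÷ 4.659 = 0.214638 MXN
0.214638 MXN ÷ 10.67 = 0.0201161 NZD

INR/NZD = 0.02012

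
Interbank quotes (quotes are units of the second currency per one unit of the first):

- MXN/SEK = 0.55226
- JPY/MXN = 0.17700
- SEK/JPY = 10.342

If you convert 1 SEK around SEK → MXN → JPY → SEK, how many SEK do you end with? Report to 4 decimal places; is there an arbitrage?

0.9892 (arbitrage exists)

Around SEK → MXN → JPY → SEK: 1 ÷ 0.55226 ÷ 0.17700 ÷ 10.342 = 0.989187
Product < 1; profitable direction is SEK → JPY → MXN → SEK.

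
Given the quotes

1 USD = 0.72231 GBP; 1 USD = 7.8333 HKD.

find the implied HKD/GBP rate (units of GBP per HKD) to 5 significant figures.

1 HKD ÷ 7.8333 = 0.12766 USD
0.12766 USD × 0.72231 = 0.0922102 GBP

HKD/GBP = 0.092210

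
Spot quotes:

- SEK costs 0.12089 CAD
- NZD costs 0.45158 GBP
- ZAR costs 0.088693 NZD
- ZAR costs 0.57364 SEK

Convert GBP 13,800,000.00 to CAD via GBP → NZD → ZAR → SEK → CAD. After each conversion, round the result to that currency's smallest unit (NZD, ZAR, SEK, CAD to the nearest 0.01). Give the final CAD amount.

CAD 23,893,779.25

GBP 13,800,000.00 ÷ 0.45158 = NZD 30,559,369.33
NZD 30,559,369.33 ÷ 0.088693 = ZAR 344,552,211.90
ZAR 344,552,211.90 × 0.57364 = SEK 197,648,930.83
SEK 197,648,930.83 × 0.12089 = CAD 23,893,779.25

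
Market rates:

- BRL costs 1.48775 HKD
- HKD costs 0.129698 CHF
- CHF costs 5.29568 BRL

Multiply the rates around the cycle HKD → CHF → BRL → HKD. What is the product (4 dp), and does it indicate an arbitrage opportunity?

Around HKD → CHF → BRL → HKD: 1 × 0.129698 × 5.29568 × 1.48775 = 1.021845
Product > 1; profitable direction is HKD → CHF → BRL → HKD.

1.0218 (arbitrage exists)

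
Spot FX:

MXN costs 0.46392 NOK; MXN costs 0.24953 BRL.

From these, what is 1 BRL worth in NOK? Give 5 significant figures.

BRL/NOK = 1.8592

1 BRL ÷ 0.24953 = 4.00753 MXN
4.00753 MXN × 0.46392 = 1.85918 NOK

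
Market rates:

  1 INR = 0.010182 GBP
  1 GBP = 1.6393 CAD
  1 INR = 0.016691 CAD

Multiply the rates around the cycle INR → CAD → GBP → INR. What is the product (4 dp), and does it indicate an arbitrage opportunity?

1.0000 (no arbitrage)

Around INR → CAD → GBP → INR: 1 × 0.016691 ÷ 1.6393 ÷ 0.010182 = 0.999979
Product ≈ 1 (deviation 0.002%, within rounding noise).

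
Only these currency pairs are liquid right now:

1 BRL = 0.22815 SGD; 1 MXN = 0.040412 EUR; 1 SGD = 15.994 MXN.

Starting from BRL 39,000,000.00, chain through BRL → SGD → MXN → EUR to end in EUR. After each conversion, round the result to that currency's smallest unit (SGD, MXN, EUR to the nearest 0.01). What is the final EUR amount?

BRL 39,000,000.00 × 0.22815 = SGD 8,897,850.00
SGD 8,897,850.00 × 15.994 = MXN 142,312,212.90
MXN 142,312,212.90 × 0.040412 = EUR 5,751,121.15

EUR 5,751,121.15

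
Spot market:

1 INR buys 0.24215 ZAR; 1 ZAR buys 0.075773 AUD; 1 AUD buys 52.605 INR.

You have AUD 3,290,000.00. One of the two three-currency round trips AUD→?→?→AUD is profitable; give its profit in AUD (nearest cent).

Profitable loop is AUD → ZAR → INR → AUD:
AUD 3,290,000.00 ÷ 0.075773 = ZAR 43,419,159.86
ZAR 43,419,159.86 ÷ 0.24215 = INR 179,306,875.32
INR 179,306,875.32 ÷ 52.605 = AUD 3,408,551.95
Profit = AUD 3,408,551.95 − AUD 3,290,000.00

Profit: AUD 118,551.95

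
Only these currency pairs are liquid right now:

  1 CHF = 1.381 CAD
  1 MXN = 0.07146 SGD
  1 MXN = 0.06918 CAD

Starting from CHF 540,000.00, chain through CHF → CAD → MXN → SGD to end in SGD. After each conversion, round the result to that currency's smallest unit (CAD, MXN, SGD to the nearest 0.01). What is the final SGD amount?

SGD 770,317.73

CHF 540,000.00 × 1.381 = CAD 745,740.00
CAD 745,740.00 ÷ 0.06918 = MXN 10,779,705.12
MXN 10,779,705.12 × 0.07146 = SGD 770,317.73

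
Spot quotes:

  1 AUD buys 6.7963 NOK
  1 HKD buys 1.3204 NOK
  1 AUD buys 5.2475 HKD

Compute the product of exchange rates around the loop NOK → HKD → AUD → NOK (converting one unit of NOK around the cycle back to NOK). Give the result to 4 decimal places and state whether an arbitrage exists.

0.9809 (arbitrage exists)

Around NOK → HKD → AUD → NOK: 1 ÷ 1.3204 ÷ 5.2475 × 6.7963 = 0.980877
Product < 1; profitable direction is NOK → AUD → HKD → NOK.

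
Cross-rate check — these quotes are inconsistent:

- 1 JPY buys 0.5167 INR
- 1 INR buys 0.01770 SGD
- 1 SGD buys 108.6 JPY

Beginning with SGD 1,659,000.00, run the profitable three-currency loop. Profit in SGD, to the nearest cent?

Profit: SGD 11,339.81

Profitable loop is SGD → INR → JPY → SGD:
SGD 1,659,000.00 ÷ 0.01770 = INR 93,728,813.56
INR 93,728,813.56 ÷ 0.5167 = JPY 181,398,904
JPY 181,398,904 ÷ 108.6 = SGD 1,670,339.81
Profit = SGD 1,670,339.81 − SGD 1,659,000.00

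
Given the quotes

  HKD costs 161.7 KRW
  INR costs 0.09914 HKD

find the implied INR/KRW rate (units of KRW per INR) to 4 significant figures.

INR/KRW = 16.03

1 INR × 0.09914 = 0.09914 HKD
0.09914 HKD × 161.7 = 16.0309 KRW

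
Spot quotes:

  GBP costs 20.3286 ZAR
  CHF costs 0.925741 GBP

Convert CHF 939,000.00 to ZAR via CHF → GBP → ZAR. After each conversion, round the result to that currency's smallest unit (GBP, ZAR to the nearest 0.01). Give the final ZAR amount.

ZAR 17,671,058.38

CHF 939,000.00 × 0.925741 = GBP 869,270.80
GBP 869,270.80 × 20.3286 = ZAR 17,671,058.38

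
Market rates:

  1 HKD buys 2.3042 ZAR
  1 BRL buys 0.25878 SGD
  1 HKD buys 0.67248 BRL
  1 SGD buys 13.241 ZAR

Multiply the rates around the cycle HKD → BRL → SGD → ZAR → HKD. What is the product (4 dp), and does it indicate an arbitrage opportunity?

Around HKD → BRL → SGD → ZAR → HKD: 1 × 0.67248 × 0.25878 × 13.241 ÷ 2.3042 = 1.000025
Product ≈ 1 (deviation 0.002%, within rounding noise).

1.0000 (no arbitrage)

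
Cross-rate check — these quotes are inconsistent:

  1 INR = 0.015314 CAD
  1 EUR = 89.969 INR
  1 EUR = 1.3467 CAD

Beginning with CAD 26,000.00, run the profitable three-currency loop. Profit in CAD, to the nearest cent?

Profit: CAD 600.15

Profitable loop is CAD → EUR → INR → CAD:
CAD 26,000.00 ÷ 1.3467 = EUR 19,306.45
EUR 19,306.45 × 89.969 = INR 1,736,982.25
INR 1,736,982.25 × 0.015314 = CAD 26,600.15
Profit = CAD 26,600.15 − CAD 26,000.00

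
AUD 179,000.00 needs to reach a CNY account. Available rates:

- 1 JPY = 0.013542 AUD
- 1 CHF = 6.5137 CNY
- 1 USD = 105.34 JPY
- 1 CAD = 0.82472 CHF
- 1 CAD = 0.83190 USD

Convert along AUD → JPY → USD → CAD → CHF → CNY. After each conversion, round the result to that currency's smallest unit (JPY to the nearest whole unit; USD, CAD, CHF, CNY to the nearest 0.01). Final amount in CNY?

AUD 179,000.00 ÷ 0.013542 = JPY 13,218,136
JPY 13,218,136 ÷ 105.34 = USD 125,480.69
USD 125,480.69 ÷ 0.83190 = CAD 150,836.27
CAD 150,836.27 × 0.82472 = CHF 124,397.69
CHF 124,397.69 × 6.5137 = CNY 810,289.23

CNY 810,289.23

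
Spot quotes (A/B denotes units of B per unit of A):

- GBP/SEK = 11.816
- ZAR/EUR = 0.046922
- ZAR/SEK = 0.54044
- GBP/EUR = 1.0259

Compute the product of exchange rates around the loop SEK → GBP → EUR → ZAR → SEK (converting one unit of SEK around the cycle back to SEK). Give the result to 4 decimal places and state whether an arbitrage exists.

1.0000 (no arbitrage)

Around SEK → GBP → EUR → ZAR → SEK: 1 ÷ 11.816 × 1.0259 ÷ 0.046922 × 0.54044 = 1.000013
Product ≈ 1 (deviation 0.001%, within rounding noise).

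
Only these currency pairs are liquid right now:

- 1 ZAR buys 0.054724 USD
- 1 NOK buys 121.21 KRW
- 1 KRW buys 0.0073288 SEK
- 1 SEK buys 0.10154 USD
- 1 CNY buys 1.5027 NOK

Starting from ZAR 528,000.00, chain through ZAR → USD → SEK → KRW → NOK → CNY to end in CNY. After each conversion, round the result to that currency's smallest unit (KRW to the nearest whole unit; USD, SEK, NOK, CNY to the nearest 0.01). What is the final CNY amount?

ZAR 528,000.00 × 0.054724 = USD 28,894.27
USD 28,894.27 ÷ 0.10154 = SEK 284,560.47
SEK 284,560.47 ÷ 0.0073288 = KRW 38,827,703
KRW 38,827,703 ÷ 121.21 = NOK 320,334.16
NOK 320,334.16 ÷ 1.5027 = CNY 213,172.40

CNY 213,172.40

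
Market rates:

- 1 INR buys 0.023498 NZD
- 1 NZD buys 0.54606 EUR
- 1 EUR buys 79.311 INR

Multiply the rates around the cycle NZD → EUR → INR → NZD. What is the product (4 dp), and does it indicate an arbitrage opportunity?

1.0177 (arbitrage exists)

Around NZD → EUR → INR → NZD: 1 × 0.54606 × 79.311 × 0.023498 = 1.017665
Product > 1; profitable direction is NZD → EUR → INR → NZD.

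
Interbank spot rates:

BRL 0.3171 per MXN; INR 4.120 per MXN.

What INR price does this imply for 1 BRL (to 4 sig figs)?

1 BRL ÷ 0.3171 = 3.15358 MXN
3.15358 MXN × 4.120 = 12.9927 INR

BRL/INR = 12.99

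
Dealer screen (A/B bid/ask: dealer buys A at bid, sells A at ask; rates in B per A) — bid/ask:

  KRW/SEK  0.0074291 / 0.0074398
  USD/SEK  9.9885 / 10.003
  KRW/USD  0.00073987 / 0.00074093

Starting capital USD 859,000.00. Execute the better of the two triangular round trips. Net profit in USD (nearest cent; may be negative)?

Best loop USD → KRW → SEK → USD:
USD 859,000.00 ÷ 0.00074093 (buy KRW at ask) = KRW 1,159,353,785
KRW 1,159,353,785 × 0.0074291 (sell KRW at bid) = SEK 8,612,955.20
SEK 8,612,955.20 ÷ 10.003 (buy USD at ask) = USD 861,037.21

Net profit: USD 2,037.21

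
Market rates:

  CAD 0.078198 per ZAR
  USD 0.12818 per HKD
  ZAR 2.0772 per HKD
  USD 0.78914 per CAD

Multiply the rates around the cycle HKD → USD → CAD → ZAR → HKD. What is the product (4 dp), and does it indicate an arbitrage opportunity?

Around HKD → USD → CAD → ZAR → HKD: 1 × 0.12818 ÷ 0.78914 ÷ 0.078198 ÷ 2.0772 = 0.999982
Product ≈ 1 (deviation 0.002%, within rounding noise).

1.0000 (no arbitrage)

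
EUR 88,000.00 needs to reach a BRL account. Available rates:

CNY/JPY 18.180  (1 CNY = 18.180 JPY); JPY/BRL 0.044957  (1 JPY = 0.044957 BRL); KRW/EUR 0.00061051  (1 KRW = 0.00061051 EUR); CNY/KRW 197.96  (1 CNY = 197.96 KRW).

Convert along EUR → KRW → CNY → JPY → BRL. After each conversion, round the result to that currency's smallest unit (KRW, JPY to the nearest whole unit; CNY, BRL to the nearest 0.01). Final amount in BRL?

BRL 595,118.78

EUR 88,000.00 ÷ 0.00061051 = KRW 144,141,783
KRW 144,141,783 ÷ 197.96 = CNY 728,135.90
CNY 728,135.90 × 18.180 = JPY 13,237,511
JPY 13,237,511 × 0.044957 = BRL 595,118.78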